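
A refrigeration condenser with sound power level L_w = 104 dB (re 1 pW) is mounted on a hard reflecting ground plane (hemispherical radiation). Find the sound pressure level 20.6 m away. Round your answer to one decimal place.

The power spreads over a hemisphere of area 2π·r², so L_p = L_w − 10·log₁₀(2π·r²).
2π·r² = 2666 m², 10·log₁₀ of that is 34.259 dB.
L_p = 104 − 34.259 = 69.74 dB.

69.7 dB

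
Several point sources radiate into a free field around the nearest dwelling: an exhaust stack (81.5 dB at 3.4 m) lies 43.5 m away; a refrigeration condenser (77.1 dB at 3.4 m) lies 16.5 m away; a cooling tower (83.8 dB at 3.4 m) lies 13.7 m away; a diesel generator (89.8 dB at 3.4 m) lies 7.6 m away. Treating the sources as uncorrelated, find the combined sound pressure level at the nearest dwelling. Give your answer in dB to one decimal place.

Apply inverse-square spreading to bring every level to the receiver, then sum 10^(L/10).
exhaust stack: 81.5 − 20·log₁₀(43.5/3.4) = 81.5 − 22.14 = 59.36 dB.
refrigeration condenser: 77.1 − 20·log₁₀(16.5/3.4) = 77.1 − 13.72 = 63.38 dB.
cooling tower: 83.8 − 20·log₁₀(13.7/3.4) = 83.8 − 12.10 = 71.70 dB.
diesel generator: 89.8 − 20·log₁₀(7.6/3.4) = 89.8 − 6.99 = 82.81 dB.
Σ 10^(L/10) = 2.089e+08 → L_total = 10·log₁₀(2.089e+08) = 83.20 dB.

83.2 dB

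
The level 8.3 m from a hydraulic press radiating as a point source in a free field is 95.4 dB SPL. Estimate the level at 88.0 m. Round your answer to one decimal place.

74.9 dB SPL

Spherical spreading from a point source gives a 20·log₁₀(r₂/r₁) drop.
L₂ = 95.4 − 20·log₁₀(88.0/8.3) = 95.4 − 20.508 = 74.89 dB SPL.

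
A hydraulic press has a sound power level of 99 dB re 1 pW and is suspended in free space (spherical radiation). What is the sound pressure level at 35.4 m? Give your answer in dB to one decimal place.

57.0 dB

The power spreads over a sphere of area 4π·r², so L_p = L_w − 10·log₁₀(4π·r²).
4π·r² = 1.575e+04 m², 10·log₁₀ of that is 41.972 dB.
L_p = 99 − 41.972 = 57.03 dB.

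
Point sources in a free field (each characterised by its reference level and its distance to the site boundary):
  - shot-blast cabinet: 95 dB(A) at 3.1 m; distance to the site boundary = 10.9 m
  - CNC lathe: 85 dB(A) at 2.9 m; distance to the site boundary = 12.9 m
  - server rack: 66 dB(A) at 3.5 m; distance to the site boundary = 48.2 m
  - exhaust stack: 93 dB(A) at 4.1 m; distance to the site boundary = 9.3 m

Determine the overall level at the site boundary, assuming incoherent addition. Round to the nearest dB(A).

Propagate each source to the receiver with L = L_ref − 20·log₁₀(r/r_ref), then add intensities.
shot-blast cabinet: 95 − 20·log₁₀(10.9/3.1) = 95 − 10.92 = 84.08 dB(A).
CNC lathe: 85 − 20·log₁₀(12.9/2.9) = 85 − 12.96 = 72.04 dB(A).
server rack: 66 − 20·log₁₀(48.2/3.5) = 66 − 22.78 = 43.22 dB(A).
exhaust stack: 93 − 20·log₁₀(9.3/4.1) = 93 − 7.11 = 85.89 dB(A).
Σ 10^(L/10) = 6.596e+08 → L_total = 10·log₁₀(6.596e+08) = 88.19 dB(A).

88 dB(A)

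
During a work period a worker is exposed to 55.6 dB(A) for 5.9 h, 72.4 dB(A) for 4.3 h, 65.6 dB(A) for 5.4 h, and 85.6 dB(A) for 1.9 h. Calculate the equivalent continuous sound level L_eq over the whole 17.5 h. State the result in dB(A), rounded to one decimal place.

Weight each interval's intensity by its duration and average over T = 17.5 h:
Σ tᵢ·10^(Lᵢ/10) = 5.9·10^(55.6/10) + 4.3·10^(72.4/10) + 5.4·10^(65.6/10) + 1.9·10^(85.6/10) = 7.863e+08.
L_eq = 10·log₁₀(7.863e+08/17.5) = 76.53 dB(A).

76.5 dB(A)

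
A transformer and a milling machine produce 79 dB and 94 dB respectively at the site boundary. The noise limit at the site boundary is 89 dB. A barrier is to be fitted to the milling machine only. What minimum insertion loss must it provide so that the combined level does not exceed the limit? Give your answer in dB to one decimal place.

5.5 dB

Fixed contribution from the other source: Σ 10^(L/10) = 10^(79/10) = 7.943e+07 (79.00 dB).
The limit corresponds to 10^(89/10) = 7.943e+08; subtracting the fixed part leaves 7.149e+08 for the milling machine, i.e. 88.54 dB.
Required insertion loss = 94 − 88.54 = 5.46 dB.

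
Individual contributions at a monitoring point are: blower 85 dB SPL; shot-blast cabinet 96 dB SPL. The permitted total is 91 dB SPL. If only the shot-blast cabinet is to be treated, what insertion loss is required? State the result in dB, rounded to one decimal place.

6.3 dB

Everything except the shot-blast cabinet sums to 10^(85/10) = 3.162e+08 in linear terms, 85.00 dB SPL.
To meet 91 dB SPL overall, the treated shot-blast cabinet may contribute at most 10^(91/10) − 3.162e+08 = 9.427e+08, i.e. 89.74 dB SPL.
So the shot-blast cabinet must be reduced from 96 to 89.74 dB SPL: IL = 6.26 dB.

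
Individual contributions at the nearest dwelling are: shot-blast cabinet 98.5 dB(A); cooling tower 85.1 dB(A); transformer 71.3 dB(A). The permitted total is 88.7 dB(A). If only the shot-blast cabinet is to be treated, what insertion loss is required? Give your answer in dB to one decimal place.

12.4 dB

Everything except the shot-blast cabinet sums to 10^(85.1/10) + 10^(71.3/10) = 3.371e+08 in linear terms, 85.28 dB(A).
To meet 88.7 dB(A) overall, the treated shot-blast cabinet may contribute at most 10^(88.7/10) − 3.371e+08 = 4.042e+08, i.e. 86.07 dB(A).
Required insertion loss = 98.5 − 86.07 = 12.43 dB.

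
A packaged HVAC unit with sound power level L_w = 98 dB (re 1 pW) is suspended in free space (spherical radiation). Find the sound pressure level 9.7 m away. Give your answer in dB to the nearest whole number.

L_p = L_w − 10·log₁₀(4π·r²) with r = 9.7 m.
4π·r² = 1182 m², 10·log₁₀ of that is 30.728 dB.
L_p = 98 − 30.728 = 67.27 dB.

67 dB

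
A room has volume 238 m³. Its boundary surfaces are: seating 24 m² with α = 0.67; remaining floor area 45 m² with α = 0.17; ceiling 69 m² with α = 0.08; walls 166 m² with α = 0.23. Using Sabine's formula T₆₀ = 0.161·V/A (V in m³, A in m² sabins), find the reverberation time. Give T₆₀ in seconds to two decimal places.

0.57 s

A = Σ Sᵢαᵢ = 24·0.67 + 45·0.17 + 69·0.08 + 166·0.23 = 67.43 m².
T₆₀ = 0.161 × 238 / 67.43 = 0.568 s.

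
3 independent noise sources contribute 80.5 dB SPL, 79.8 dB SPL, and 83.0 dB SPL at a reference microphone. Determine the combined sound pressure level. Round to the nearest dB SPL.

Incoherent sources combine by intensity addition: L_total = 10·log₁₀(Σ 10^(L_i/10)).
Σ 10^(L/10) = 10^(80.5/10) + 10^(79.8/10) + 10^(83.0/10) = 4.072e+08.
L_total = 10·log₁₀(4.072e+08) = 86.10 dB SPL.

86 dB SPL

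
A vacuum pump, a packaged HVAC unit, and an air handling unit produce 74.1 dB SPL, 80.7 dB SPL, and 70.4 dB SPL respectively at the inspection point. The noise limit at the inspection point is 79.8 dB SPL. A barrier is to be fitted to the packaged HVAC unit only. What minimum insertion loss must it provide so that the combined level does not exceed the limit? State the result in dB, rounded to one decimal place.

3.0 dB

Everything except the packaged HVAC unit sums to 10^(74.1/10) + 10^(70.4/10) = 3.667e+07 in linear terms, 75.64 dB SPL.
To meet 79.8 dB SPL overall, the treated packaged HVAC unit may contribute at most 10^(79.8/10) − 3.667e+07 = 5.883e+07, i.e. 77.70 dB SPL.
Required insertion loss = 80.7 − 77.70 = 3.00 dB.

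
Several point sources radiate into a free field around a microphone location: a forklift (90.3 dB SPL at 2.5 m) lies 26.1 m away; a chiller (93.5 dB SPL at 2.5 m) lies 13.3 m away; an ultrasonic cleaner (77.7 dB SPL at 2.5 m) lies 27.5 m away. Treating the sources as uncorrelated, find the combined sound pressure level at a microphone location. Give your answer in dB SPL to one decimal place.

79.5 dB SPL

Propagate each source to the receiver with L = L_ref − 20·log₁₀(r/r_ref), then add intensities.
forklift: 90.3 − 20·log₁₀(26.1/2.5) = 90.3 − 20.37 = 69.93 dB SPL.
chiller: 93.5 − 20·log₁₀(13.3/2.5) = 93.5 − 14.52 = 78.98 dB SPL.
ultrasonic cleaner: 77.7 − 20·log₁₀(27.5/2.5) = 77.7 − 20.83 = 56.87 dB SPL.
Σ 10^(L/10) = 8.942e+07 → L_total = 10·log₁₀(8.942e+07) = 79.51 dB SPL.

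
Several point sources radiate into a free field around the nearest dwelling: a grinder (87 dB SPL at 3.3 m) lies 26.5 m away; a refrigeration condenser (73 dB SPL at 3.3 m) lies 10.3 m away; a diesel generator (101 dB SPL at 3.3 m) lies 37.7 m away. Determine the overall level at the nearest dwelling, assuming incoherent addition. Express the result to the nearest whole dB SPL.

80 dB SPL

First find each source's level at the receiver (point-source: −20·log₁₀(r/r_ref)), then combine on an intensity basis.
grinder: 87 − 20·log₁₀(26.5/3.3) = 87 − 18.09 = 68.91 dB SPL.
refrigeration condenser: 73 − 20·log₁₀(10.3/3.3) = 73 − 9.89 = 63.11 dB SPL.
diesel generator: 101 − 20·log₁₀(37.7/3.3) = 101 − 21.16 = 79.84 dB SPL.
Σ 10^(L/10) = 1.063e+08 → L_total = 10·log₁₀(1.063e+08) = 80.26 dB SPL.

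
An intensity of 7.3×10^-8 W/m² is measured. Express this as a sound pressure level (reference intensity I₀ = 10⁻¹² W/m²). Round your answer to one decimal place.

48.6 dB

L = 10·log₁₀(I/I₀) = 10·log₁₀(7.3×10^-8/10⁻¹²) = 10·log₁₀(7.3×10^4).
L = 10·(0.8633 + 4) = 48.63 dB.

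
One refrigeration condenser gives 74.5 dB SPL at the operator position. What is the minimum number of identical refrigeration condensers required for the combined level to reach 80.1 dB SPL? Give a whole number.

The shortfall is 80.1 − 74.5 = 5.6 dB, and N units add 10·log₁₀ N, so need 10·log₁₀ N ≥ 5.6.
N ≥ 10^(5.6/10) = 3.631, so N = 4.

4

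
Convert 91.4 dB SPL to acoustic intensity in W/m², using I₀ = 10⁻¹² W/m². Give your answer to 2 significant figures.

I/I₀ = 10^(91.4/10) = 1.38e+09, so I = 1.38e+09 × 10⁻¹² W/m².

0.0014 W/m²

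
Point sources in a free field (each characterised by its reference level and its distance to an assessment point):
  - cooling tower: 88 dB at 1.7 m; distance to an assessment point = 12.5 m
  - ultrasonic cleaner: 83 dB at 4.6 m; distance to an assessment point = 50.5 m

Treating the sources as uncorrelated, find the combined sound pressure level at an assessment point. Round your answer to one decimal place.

First find each source's level at the receiver (point-source: −20·log₁₀(r/r_ref)), then combine on an intensity basis.
cooling tower: 88 − 20·log₁₀(12.5/1.7) = 88 − 17.33 = 70.67 dB.
ultrasonic cleaner: 83 − 20·log₁₀(50.5/4.6) = 83 − 20.81 = 62.19 dB.
Σ 10^(L/10) = 1.333e+07 → L_total = 10·log₁₀(1.333e+07) = 71.25 dB.

71.2 dB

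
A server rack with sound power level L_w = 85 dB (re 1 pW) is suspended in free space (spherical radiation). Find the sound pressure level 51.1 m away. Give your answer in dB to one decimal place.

L_p = L_w − 10·log₁₀(4π·r²) with r = 51.1 m.
4π·r² = 3.281e+04 m², 10·log₁₀ of that is 45.161 dB.
L_p = 85 − 45.161 = 39.84 dB.

39.8 dB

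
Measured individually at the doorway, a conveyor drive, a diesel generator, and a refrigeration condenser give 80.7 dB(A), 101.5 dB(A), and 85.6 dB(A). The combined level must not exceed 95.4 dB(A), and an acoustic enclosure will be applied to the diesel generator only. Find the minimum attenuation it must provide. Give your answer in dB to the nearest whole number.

7 dB

Fixed contribution from the other sources: Σ 10^(L/10) = 10^(80.7/10) + 10^(85.6/10) = 4.806e+08 (86.82 dB(A)).
The limit corresponds to 10^(95.4/10) = 3.467e+09; subtracting the fixed part leaves 2.987e+09 for the diesel generator, i.e. 94.75 dB(A).
Required insertion loss = 101.5 − 94.75 = 6.75 dB.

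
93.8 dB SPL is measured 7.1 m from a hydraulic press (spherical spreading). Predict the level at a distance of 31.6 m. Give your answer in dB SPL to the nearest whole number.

Point-source attenuation: ΔL = 20·log₁₀(r₂/r₁) = 20·log₁₀(31.6/7.1) = 12.969 dB.
L₂ = 93.8 − 20·log₁₀(31.6/7.1) = 93.8 − 12.969 = 80.83 dB SPL.

81 dB SPL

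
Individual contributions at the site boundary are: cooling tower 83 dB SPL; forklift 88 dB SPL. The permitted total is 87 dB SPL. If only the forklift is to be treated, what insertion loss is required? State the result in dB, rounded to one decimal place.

3.2 dB

Everything except the forklift sums to 10^(83/10) = 1.995e+08 in linear terms, 83.00 dB SPL.
To meet 87 dB SPL overall, the treated forklift may contribute at most 10^(87/10) − 1.995e+08 = 3.017e+08, i.e. 84.80 dB SPL.
So the forklift must be reduced from 88 to 84.80 dB SPL: IL = 3.20 dB.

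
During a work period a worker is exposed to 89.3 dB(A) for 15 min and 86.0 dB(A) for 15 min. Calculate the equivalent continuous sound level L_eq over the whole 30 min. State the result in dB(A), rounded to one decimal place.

88.0 dB(A)

Weight each interval's intensity by its duration and average over T = 30 min:
Σ tᵢ·10^(Lᵢ/10) = 15·10^(89.3/10) + 15·10^(86.0/10) = 1.874e+10.
L_eq = 10·log₁₀(1.874e+10/30) = 87.96 dB(A).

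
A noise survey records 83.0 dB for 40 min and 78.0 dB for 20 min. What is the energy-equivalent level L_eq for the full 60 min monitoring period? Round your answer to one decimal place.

81.9 dB

L_eq = 10·log₁₀[(1/T)·Σ tᵢ·10^(Lᵢ/10)] with T = 60 min.
Σ tᵢ·10^(Lᵢ/10) = 40·10^(83.0/10) + 20·10^(78.0/10) = 9.243e+09.
L_eq = 10·log₁₀(9.243e+09/60) = 81.88 dB.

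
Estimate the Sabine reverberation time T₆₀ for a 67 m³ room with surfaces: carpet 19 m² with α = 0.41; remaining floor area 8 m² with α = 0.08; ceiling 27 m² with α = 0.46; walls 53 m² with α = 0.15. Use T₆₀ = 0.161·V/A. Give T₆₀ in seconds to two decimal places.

0.37 s

Total absorption A = 19·0.41 + 8·0.08 + 27·0.46 + 53·0.15 = 28.80 m² sabins.
T₆₀ = 0.161·V/A = 0.161·67/28.80 = 0.375 s.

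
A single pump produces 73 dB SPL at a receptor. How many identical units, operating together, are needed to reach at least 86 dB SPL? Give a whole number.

20

Need L₁ + 10·log₁₀ N ≥ 86, i.e. log₁₀ N ≥ 1.30.
N ≥ 10^(13.0/10) = 19.953, so N = 20.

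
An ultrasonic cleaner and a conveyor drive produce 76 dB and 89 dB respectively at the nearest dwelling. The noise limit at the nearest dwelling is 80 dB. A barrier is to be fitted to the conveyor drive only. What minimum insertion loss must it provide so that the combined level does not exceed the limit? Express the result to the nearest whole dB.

11 dB

The untreated sources together contribute 10^(76/10) = 3.981e+07, i.e. 76.00 dB.
The limit corresponds to 10^(80/10) = 1.000e+08; subtracting the fixed part leaves 6.019e+07 for the conveyor drive, i.e. 77.80 dB.
So the conveyor drive must be reduced from 89 to 77.80 dB: IL = 11.20 dB.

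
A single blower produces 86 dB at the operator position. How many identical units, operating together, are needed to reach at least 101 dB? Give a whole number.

Need L₁ + 10·log₁₀ N ≥ 101, i.e. log₁₀ N ≥ 1.50.
N ≥ 10^(15.0/10) = 31.623, so N = 32.

32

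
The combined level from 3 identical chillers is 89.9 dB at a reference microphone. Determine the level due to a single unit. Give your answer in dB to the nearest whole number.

85 dB

For N identical incoherent sources L_total = L₁ + 10·log₁₀ N, so L₁ = 89.9 − 10·log₁₀(3) = 89.9 − 4.771.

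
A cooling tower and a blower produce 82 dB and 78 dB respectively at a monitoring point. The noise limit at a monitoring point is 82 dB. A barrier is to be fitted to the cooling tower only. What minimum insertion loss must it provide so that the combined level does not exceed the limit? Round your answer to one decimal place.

2.2 dB

Fixed contribution from the other source: Σ 10^(L/10) = 10^(78/10) = 6.310e+07 (78.00 dB).
The limit corresponds to 10^(82/10) = 1.585e+08; subtracting the fixed part leaves 9.539e+07 for the cooling tower, i.e. 79.80 dB.
So the cooling tower must be reduced from 82 to 79.80 dB: IL = 2.20 dB.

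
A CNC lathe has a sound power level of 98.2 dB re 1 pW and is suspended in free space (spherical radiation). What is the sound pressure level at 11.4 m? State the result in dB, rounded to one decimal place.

Free-field spherical radiation: L_p = L_w − 10·log₁₀(4π·r²), r = 11.4 m.
4π·r² = 1633 m², 10·log₁₀ of that is 32.130 dB.
L_p = 98.2 − 32.130 = 66.07 dB.

66.1 dB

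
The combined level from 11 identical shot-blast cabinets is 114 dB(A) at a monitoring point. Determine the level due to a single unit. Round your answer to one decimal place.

Dividing the total intensity by 11 lowers the level by 10·log₁₀ 11 = 10.414 dB: L₁ = 114 − 10.414.

103.6 dB(A)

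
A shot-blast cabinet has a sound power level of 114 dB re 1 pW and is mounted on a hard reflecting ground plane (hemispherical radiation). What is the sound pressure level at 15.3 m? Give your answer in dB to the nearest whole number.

82 dB

The power spreads over a hemisphere of area 2π·r², so L_p = L_w − 10·log₁₀(2π·r²).
2π·r² = 1471 m², 10·log₁₀ of that is 31.676 dB.
L_p = 114 − 31.676 = 82.32 dB.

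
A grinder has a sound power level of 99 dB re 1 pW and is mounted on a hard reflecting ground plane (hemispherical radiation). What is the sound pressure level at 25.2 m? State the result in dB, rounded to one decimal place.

The power spreads over a hemisphere of area 2π·r², so L_p = L_w − 10·log₁₀(2π·r²).
2π·r² = 3990 m², 10·log₁₀ of that is 36.010 dB.
L_p = 99 − 36.010 = 62.99 dB.

63.0 dB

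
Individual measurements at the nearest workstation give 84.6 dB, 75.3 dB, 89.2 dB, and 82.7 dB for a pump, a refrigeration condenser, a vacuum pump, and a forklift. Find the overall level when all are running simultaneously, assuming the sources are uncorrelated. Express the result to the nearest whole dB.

91 dB

For uncorrelated sources the intensities add, so convert each level to linear form, sum, and take 10·log₁₀ of the total.
Σ 10^(L/10) = 10^(84.6/10) + 10^(75.3/10) + 10^(89.2/10) + 10^(82.7/10) = 1.340e+09.
L_total = 10·log₁₀(1.340e+09) = 91.27 dB.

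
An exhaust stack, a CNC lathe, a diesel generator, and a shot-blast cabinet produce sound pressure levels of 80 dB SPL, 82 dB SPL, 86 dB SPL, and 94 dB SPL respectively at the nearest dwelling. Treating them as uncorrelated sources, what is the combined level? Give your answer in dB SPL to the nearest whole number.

95 dB SPL

Incoherent sources combine by intensity addition: L_total = 10·log₁₀(Σ 10^(L_i/10)).
Σ 10^(L/10) = 10^(80/10) + 10^(82/10) + 10^(86/10) + 10^(94/10) = 3.168e+09.
L_total = 10·log₁₀(3.168e+09) = 95.01 dB SPL.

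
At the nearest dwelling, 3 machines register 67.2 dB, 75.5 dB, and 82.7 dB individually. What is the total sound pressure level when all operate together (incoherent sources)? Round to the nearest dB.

Incoherent sources combine by intensity addition: L_total = 10·log₁₀(Σ 10^(L_i/10)).
Σ 10^(L/10) = 10^(67.2/10) + 10^(75.5/10) + 10^(82.7/10) = 2.269e+08.
L_total = 10·log₁₀(2.269e+08) = 83.56 dB.

84 dB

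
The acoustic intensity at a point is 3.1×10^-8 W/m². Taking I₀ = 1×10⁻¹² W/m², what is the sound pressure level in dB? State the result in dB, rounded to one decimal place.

44.9 dB

L = 10·log₁₀(I/I₀) = 10·log₁₀(3.1×10^-8/10⁻¹²) = 10·log₁₀(3.1×10^4).
L = 10·(0.4914 + 4) = 44.91 dB.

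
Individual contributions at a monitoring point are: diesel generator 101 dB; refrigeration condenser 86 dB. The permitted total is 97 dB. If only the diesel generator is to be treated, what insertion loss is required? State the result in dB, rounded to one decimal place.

4.4 dB

Everything except the diesel generator sums to 10^(86/10) = 3.981e+08 in linear terms, 86.00 dB.
The limit corresponds to 10^(97/10) = 5.012e+09; subtracting the fixed part leaves 4.614e+09 for the diesel generator, i.e. 96.64 dB.
Required insertion loss = 101 − 96.64 = 4.36 dB.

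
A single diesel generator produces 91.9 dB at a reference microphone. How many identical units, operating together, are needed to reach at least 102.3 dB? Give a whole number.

N identical sources give L₁ + 10·log₁₀ N, so require 10·log₁₀ N ≥ 102.3 − 91.9 = 10.4 dB.
N ≥ 10^(10.4/10) = 10.965, so N = 11.

11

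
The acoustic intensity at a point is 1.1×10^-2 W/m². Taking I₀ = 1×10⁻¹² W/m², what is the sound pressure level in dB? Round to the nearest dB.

100 dB

I/I₀ = 1.1×10^-2/10⁻¹² = 1.1×10^10, and L = 10·log₁₀(I/I₀).
L = 10·(0.0414 + 10) = 100.41 dB.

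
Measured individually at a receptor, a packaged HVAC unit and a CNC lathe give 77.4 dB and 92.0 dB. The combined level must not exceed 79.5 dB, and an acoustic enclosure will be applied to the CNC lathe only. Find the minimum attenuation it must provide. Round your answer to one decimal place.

16.7 dB

The untreated sources together contribute 10^(77.4/10) = 5.495e+07, i.e. 77.40 dB.
The limit corresponds to 10^(79.5/10) = 8.913e+07; subtracting the fixed part leaves 3.417e+07 for the CNC lathe, i.e. 75.34 dB.
Required insertion loss = 92.0 − 75.34 = 16.66 dB.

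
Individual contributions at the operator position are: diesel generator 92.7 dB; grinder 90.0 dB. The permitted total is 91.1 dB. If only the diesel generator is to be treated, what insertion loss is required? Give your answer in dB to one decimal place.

Everything except the diesel generator sums to 10^(90.0/10) = 1.000e+09 in linear terms, 90.00 dB.
The limit corresponds to 10^(91.1/10) = 1.288e+09; subtracting the fixed part leaves 2.882e+08 for the diesel generator, i.e. 84.60 dB.
So the diesel generator must be reduced from 92.7 to 84.60 dB: IL = 8.10 dB.

8.1 dB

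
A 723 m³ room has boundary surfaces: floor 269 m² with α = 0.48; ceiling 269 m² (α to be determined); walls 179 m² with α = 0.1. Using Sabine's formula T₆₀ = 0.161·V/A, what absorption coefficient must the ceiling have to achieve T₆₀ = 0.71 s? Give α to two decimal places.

From T₆₀ = 0.161·V/A, the target T₆₀ = 0.71 s needs A = 0.161·723/0.71 = 163.95 m².
Absorption from the other surfaces = 269·0.48 + 179·0.1 = 147.02 m², so the ceiling must supply 16.93 m² over 269 m².
α = 16.93/269 = 0.063.

0.06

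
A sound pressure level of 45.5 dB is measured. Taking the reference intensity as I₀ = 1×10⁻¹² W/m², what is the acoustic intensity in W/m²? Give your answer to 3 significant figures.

3.55e-08 W/m²

I/I₀ = 10^(45.5/10) = 3.548e+04, so I = 3.548e+04 × 10⁻¹² W/m².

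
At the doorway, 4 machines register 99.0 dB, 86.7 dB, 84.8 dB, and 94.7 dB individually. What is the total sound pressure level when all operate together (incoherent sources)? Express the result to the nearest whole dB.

101 dB

Incoherent sources combine by intensity addition: L_total = 10·log₁₀(Σ 10^(L_i/10)).
Σ 10^(L/10) = 10^(99.0/10) + 10^(86.7/10) + 10^(84.8/10) + 10^(94.7/10) = 1.166e+10.
L_total = 10·log₁₀(1.166e+10) = 100.67 dB.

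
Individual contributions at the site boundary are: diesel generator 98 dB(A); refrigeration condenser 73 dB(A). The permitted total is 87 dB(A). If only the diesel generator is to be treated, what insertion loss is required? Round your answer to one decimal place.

11.2 dB

Everything except the diesel generator sums to 10^(73/10) = 1.995e+07 in linear terms, 73.00 dB(A).
The limit corresponds to 10^(87/10) = 5.012e+08; subtracting the fixed part leaves 4.812e+08 for the diesel generator, i.e. 86.82 dB(A).
Required insertion loss = 98 − 86.82 = 11.18 dB.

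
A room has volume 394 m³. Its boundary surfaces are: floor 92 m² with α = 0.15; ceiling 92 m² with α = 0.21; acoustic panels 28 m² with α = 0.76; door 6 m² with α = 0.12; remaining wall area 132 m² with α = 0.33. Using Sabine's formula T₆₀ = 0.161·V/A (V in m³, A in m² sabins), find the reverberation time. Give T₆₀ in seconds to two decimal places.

Summing Sᵢαᵢ: 92·0.15 + 92·0.21 + 28·0.76 + 6·0.12 + 132·0.33 = 98.68 m².
T₆₀ = 0.161·V/A = 0.161·394/98.68 = 0.643 s.

0.64 s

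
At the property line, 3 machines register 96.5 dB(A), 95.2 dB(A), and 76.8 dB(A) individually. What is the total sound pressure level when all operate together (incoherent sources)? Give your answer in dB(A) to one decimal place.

Incoherent sources combine by intensity addition: L_total = 10·log₁₀(Σ 10^(L_i/10)).
Σ 10^(L/10) = 10^(96.5/10) + 10^(95.2/10) + 10^(76.8/10) = 7.826e+09.
L_total = 10·log₁₀(7.826e+09) = 98.94 dB(A).

98.9 dB(A)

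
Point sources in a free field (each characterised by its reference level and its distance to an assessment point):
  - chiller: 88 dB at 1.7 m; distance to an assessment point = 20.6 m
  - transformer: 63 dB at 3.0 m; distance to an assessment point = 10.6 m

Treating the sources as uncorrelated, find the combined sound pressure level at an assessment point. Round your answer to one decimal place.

Propagate each source to the receiver with L = L_ref − 20·log₁₀(r/r_ref), then add intensities.
chiller: 88 − 20·log₁₀(20.6/1.7) = 88 − 21.67 = 66.33 dB.
transformer: 63 − 20·log₁₀(10.6/3.0) = 63 − 10.96 = 52.04 dB.
Σ 10^(L/10) = 4.457e+06 → L_total = 10·log₁₀(4.457e+06) = 66.49 dB.

66.5 dB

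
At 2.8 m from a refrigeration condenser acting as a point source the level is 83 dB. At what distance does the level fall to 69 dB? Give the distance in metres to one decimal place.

For a point source L₁ − L₂ = 20·log₁₀(r₂/r₁), so r₂ = r₁·10^((L₁−L₂)/20).
r₂ = 2.8·10^((83−69)/20) = 2.8·10^(14.0/20) = 14.03 m.

14.0 m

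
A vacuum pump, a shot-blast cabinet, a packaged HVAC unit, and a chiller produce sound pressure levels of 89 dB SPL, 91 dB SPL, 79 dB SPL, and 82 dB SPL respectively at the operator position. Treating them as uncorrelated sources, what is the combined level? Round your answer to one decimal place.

Incoherent sources combine by intensity addition: L_total = 10·log₁₀(Σ 10^(L_i/10)).
Σ 10^(L/10) = 10^(89/10) + 10^(91/10) + 10^(79/10) + 10^(82/10) = 2.291e+09.
L_total = 10·log₁₀(2.291e+09) = 93.60 dB SPL.

93.6 dB SPL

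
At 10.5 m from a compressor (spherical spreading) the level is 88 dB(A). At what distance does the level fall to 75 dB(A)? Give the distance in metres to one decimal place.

46.9 m

For a point source L₁ − L₂ = 20·log₁₀(r₂/r₁), so r₂ = r₁·10^((L₁−L₂)/20).
r₂ = 10.5·10^((88−75)/20) = 10.5·10^(13.0/20) = 46.90 m.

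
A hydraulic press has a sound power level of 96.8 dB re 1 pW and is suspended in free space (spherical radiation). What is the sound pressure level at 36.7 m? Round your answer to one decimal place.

The power spreads over a sphere of area 4π·r², so L_p = L_w − 10·log₁₀(4π·r²).
4π·r² = 1.693e+04 m², 10·log₁₀ of that is 42.285 dB.
L_p = 96.8 − 42.285 = 54.51 dB.

54.5 dB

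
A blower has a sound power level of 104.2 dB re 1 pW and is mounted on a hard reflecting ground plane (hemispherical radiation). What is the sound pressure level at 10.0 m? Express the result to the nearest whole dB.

76 dB

The power spreads over a hemisphere of area 2π·r², so L_p = L_w − 10·log₁₀(2π·r²).
2π·r² = 628.3 m², 10·log₁₀ of that is 27.982 dB.
L_p = 104.2 − 27.982 = 76.22 dB.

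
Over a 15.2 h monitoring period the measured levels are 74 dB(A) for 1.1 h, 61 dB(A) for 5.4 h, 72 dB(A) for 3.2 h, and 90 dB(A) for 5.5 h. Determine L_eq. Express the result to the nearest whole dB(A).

Weight each interval's intensity by its duration and average over T = 15.2 h:
Σ tᵢ·10^(Lᵢ/10) = 1.1·10^(74/10) + 5.4·10^(61/10) + 3.2·10^(72/10) + 5.5·10^(90/10) = 5.585e+09.
L_eq = 10·log₁₀(5.585e+09/15.2) = 85.65 dB(A).

86 dB(A)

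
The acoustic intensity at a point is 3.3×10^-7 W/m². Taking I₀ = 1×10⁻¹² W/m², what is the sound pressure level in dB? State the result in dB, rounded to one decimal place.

Dividing by I₀ shifts the exponent by 12: I/I₀ = 3.3×10^5.
L = 10·(0.5185 + 5) = 55.19 dB.

55.2 dB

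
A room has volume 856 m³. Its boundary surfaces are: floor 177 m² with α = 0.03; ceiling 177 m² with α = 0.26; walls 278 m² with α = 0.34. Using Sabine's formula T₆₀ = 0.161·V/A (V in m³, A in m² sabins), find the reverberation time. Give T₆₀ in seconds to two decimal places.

A = Σ Sᵢαᵢ = 177·0.03 + 177·0.26 + 278·0.34 = 145.85 m².
T₆₀ = 0.161·V/A = 0.161·856/145.85 = 0.945 s.

0.94 s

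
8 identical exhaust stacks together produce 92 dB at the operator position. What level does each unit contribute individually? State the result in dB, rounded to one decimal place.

For N identical incoherent sources L_total = L₁ + 10·log₁₀ N, so L₁ = 92 − 10·log₁₀(8) = 92 − 9.031.

83.0 dB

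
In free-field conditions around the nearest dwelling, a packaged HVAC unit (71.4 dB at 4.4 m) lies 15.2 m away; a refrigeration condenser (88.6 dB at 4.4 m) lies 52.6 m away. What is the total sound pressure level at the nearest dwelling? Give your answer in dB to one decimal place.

First find each source's level at the receiver (point-source: −20·log₁₀(r/r_ref)), then combine on an intensity basis.
packaged HVAC unit: 71.4 − 20·log₁₀(15.2/4.4) = 71.4 − 10.77 = 60.63 dB.
refrigeration condenser: 88.6 − 20·log₁₀(52.6/4.4) = 88.6 − 21.55 = 67.05 dB.
Σ 10^(L/10) = 6.226e+06 → L_total = 10·log₁₀(6.226e+06) = 67.94 dB.

67.9 dB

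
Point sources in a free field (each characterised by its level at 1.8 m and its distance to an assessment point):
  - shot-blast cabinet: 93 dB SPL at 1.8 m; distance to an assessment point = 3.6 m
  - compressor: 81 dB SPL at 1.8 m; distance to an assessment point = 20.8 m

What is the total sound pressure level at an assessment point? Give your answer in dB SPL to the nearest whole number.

87 dB SPL

First find each source's level at the receiver (point-source: −20·log₁₀(r/r_ref)), then combine on an intensity basis.
shot-blast cabinet: 93 − 20·log₁₀(3.6/1.8) = 93 − 6.02 = 86.98 dB SPL.
compressor: 81 − 20·log₁₀(20.8/1.8) = 81 − 21.26 = 59.74 dB SPL.
Σ 10^(L/10) = 4.998e+08 → L_total = 10·log₁₀(4.998e+08) = 86.99 dB SPL.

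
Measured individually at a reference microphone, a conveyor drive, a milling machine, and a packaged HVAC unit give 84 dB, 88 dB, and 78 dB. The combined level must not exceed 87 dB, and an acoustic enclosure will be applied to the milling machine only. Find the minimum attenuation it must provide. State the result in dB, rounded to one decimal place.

5.3 dB

Fixed contribution from the other sources: Σ 10^(L/10) = 10^(84/10) + 10^(78/10) = 3.143e+08 (84.97 dB).
The limit corresponds to 10^(87/10) = 5.012e+08; subtracting the fixed part leaves 1.869e+08 for the milling machine, i.e. 82.72 dB.
Required insertion loss = 88 − 82.72 = 5.28 dB.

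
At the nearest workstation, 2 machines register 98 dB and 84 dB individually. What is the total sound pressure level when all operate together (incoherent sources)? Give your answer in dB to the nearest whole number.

98 dB

For uncorrelated sources the intensities add, so convert each level to linear form, sum, and take 10·log₁₀ of the total.
Σ 10^(L/10) = 10^(98/10) + 10^(84/10) = 6.561e+09.
L_total = 10·log₁₀(6.561e+09) = 98.17 dB.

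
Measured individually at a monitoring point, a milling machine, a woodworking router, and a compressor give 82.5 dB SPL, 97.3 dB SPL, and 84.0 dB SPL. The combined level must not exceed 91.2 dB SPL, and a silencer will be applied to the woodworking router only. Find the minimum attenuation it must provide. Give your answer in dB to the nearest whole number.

8 dB

The untreated sources together contribute 10^(82.5/10) + 10^(84.0/10) = 4.290e+08, i.e. 86.32 dB SPL.
To meet 91.2 dB SPL overall, the treated woodworking router may contribute at most 10^(91.2/10) − 4.290e+08 = 8.892e+08, i.e. 89.49 dB SPL.
Required insertion loss = 97.3 − 89.49 = 7.81 dB.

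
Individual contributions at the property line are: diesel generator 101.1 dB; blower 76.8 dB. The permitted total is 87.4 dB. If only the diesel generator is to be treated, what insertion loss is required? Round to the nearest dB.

Everything except the diesel generator sums to 10^(76.8/10) = 4.786e+07 in linear terms, 76.80 dB.
The limit corresponds to 10^(87.4/10) = 5.495e+08; subtracting the fixed part leaves 5.017e+08 for the diesel generator, i.e. 87.00 dB.
So the diesel generator must be reduced from 101.1 to 87.00 dB: IL = 14.10 dB.

14 dB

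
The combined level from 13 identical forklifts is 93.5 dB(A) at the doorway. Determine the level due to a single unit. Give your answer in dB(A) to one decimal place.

13 equal contributions raise the level by 10·log₁₀ 13 = 11.139 dB, so each unit alone gives 93.5 − 11.139.

82.4 dB(A)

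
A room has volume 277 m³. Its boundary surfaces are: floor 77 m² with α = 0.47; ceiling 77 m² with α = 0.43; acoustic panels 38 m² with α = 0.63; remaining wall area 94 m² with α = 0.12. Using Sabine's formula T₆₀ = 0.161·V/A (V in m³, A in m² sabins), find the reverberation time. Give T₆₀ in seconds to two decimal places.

0.43 s

A = Σ Sᵢαᵢ = 77·0.47 + 77·0.43 + 38·0.63 + 94·0.12 = 104.52 m².
T₆₀ = 0.161·V/A = 0.161·277/104.52 = 0.427 s.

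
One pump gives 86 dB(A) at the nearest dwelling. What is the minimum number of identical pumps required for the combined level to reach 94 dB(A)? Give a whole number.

7

The shortfall is 94 − 86 = 8.0 dB, and N units add 10·log₁₀ N, so need 10·log₁₀ N ≥ 8.0.
N ≥ 10^(8.0/10) = 6.310, so N = 7.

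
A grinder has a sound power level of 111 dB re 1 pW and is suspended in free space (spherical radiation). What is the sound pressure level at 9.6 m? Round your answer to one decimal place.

The power spreads over a sphere of area 4π·r², so L_p = L_w − 10·log₁₀(4π·r²).
4π·r² = 1158 m², 10·log₁₀ of that is 30.638 dB.
L_p = 111 − 30.638 = 80.36 dB.

80.4 dB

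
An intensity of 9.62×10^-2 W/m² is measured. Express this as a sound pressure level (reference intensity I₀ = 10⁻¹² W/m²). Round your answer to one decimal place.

109.8 dB

L = 10·log₁₀(I/I₀) = 10·log₁₀(9.62×10^-2/10⁻¹²) = 10·log₁₀(9.62×10^10).
L = 10·(0.9832 + 10) = 109.83 dB.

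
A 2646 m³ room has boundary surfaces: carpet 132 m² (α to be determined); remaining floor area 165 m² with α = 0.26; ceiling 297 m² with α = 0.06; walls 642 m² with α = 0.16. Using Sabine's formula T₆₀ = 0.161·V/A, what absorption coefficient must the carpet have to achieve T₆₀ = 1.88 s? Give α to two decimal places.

0.48

From T₆₀ = 0.161·V/A, the target T₆₀ = 1.88 s needs A = 0.161·2646/1.88 = 226.60 m².
Absorption from the other surfaces = 165·0.26 + 297·0.06 + 642·0.16 = 163.44 m², so the carpet must supply 63.16 m² over 132 m².
α = 63.16/132 = 0.478.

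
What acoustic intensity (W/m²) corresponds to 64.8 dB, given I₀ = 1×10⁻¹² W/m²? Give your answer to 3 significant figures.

L = 10·log₁₀(I/I₀) ⇒ I = I₀·10^(L/10) = 10⁻¹² × 10^6.48.

3.02e-06 W/m²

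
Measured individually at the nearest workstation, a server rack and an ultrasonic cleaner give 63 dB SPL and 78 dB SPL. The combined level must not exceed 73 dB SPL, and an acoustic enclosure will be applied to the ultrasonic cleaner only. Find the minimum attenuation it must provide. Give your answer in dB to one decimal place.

5.5 dB

The untreated sources together contribute 10^(63/10) = 1.995e+06, i.e. 63.00 dB SPL.
The limit corresponds to 10^(73/10) = 1.995e+07; subtracting the fixed part leaves 1.796e+07 for the ultrasonic cleaner, i.e. 72.54 dB SPL.
Required insertion loss = 78 − 72.54 = 5.46 dB.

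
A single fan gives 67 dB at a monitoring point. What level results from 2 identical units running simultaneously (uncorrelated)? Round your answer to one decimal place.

70.0 dB

N identical incoherent sources raise the level by 10·log₁₀ N.
L_total = 67 + 10·log₁₀(2) = 67 + 3.010 = 70.01 dB.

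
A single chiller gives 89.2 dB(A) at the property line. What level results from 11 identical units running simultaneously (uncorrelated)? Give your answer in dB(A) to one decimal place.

99.6 dB(A)

With 11 equal, uncorrelated contributions the intensity is 11× that of one unit, giving a rise of 10·log₁₀ 11.
L_total = 89.2 + 10·log₁₀(11) = 89.2 + 10.414 = 99.61 dB(A).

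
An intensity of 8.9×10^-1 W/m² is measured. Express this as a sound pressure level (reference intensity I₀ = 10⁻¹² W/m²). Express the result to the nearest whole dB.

119 dB

L = 10·log₁₀(I/I₀) = 10·log₁₀(8.9×10^-1/10⁻¹²) = 10·log₁₀(8.9×10^11).
L = 10·(0.9494 + 11) = 119.49 dB.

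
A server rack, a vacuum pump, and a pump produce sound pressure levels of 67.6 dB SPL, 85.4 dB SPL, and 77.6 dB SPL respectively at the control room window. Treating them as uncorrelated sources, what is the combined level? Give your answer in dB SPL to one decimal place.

86.1 dB SPL

Incoherent sources combine by intensity addition: L_total = 10·log₁₀(Σ 10^(L_i/10)).
Σ 10^(L/10) = 10^(67.6/10) + 10^(85.4/10) + 10^(77.6/10) = 4.100e+08.
L_total = 10·log₁₀(4.100e+08) = 86.13 dB SPL.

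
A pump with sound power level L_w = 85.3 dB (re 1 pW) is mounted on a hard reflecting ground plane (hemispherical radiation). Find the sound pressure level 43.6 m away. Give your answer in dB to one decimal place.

L_p = L_w − 10·log₁₀(2π·r²) with r = 43.6 m.
2π·r² = 1.194e+04 m², 10·log₁₀ of that is 40.772 dB.
L_p = 85.3 − 40.772 = 44.53 dB.

44.5 dB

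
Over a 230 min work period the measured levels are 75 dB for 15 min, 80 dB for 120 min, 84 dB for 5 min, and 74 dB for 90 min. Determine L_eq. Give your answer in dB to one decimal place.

L_eq = 10·log₁₀[(1/T)·Σ tᵢ·10^(Lᵢ/10)] with T = 230 min.
Σ tᵢ·10^(Lᵢ/10) = 15·10^(75/10) + 120·10^(80/10) + 5·10^(84/10) + 90·10^(74/10) = 1.599e+10.
L_eq = 10·log₁₀(1.599e+10/230) = 78.42 dB.

78.4 dB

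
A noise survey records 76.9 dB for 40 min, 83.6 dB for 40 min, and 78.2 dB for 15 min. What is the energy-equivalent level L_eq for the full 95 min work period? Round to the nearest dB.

The energy average is taken in the linear domain: L_eq = 10·log₁₀[(Σ tᵢ·10^(Lᵢ/10))/T], T = 95 min.
Σ tᵢ·10^(Lᵢ/10) = 40·10^(76.9/10) + 40·10^(83.6/10) + 15·10^(78.2/10) = 1.211e+10.
L_eq = 10·log₁₀(1.211e+10/95) = 81.06 dB.

81 dB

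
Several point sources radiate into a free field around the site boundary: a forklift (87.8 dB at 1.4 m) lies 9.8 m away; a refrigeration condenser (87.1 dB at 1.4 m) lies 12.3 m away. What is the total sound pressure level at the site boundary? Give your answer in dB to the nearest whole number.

Propagate each source to the receiver with L = L_ref − 20·log₁₀(r/r_ref), then add intensities.
forklift: 87.8 − 20·log₁₀(9.8/1.4) = 87.8 − 16.90 = 70.90 dB.
refrigeration condenser: 87.1 − 20·log₁₀(12.3/1.4) = 87.1 − 18.88 = 68.22 dB.
Σ 10^(L/10) = 1.894e+07 → L_total = 10·log₁₀(1.894e+07) = 72.77 dB.

73 dB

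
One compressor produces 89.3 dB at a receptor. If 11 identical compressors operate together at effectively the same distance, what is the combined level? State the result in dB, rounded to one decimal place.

With 11 equal, uncorrelated contributions the intensity is 11× that of one unit, giving a rise of 10·log₁₀ 11.
L_total = 89.3 + 10·log₁₀(11) = 89.3 + 10.414 = 99.71 dB.

99.7 dB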